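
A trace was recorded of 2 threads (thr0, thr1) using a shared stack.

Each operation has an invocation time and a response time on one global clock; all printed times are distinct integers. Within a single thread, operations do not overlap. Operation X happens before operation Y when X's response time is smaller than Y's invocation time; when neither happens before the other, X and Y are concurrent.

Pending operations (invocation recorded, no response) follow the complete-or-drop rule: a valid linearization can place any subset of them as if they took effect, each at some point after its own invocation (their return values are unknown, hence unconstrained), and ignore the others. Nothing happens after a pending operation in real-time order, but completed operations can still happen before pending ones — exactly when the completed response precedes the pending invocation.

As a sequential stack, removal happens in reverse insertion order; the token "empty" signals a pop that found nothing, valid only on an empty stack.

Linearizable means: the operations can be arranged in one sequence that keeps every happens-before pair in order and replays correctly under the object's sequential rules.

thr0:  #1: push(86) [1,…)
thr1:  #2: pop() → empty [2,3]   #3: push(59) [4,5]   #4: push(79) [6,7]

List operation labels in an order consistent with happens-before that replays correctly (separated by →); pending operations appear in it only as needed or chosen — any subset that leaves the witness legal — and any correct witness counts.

#2 → #1 → #3 → #4

after step 1 (#2 pop() → empty): stack <>
after step 2 (#1 push(86) (pending, included)): stack <86>
after step 3 (#3 push(59)): stack <86,59>
after step 4 (#4 push(79)): stack <86,59,79>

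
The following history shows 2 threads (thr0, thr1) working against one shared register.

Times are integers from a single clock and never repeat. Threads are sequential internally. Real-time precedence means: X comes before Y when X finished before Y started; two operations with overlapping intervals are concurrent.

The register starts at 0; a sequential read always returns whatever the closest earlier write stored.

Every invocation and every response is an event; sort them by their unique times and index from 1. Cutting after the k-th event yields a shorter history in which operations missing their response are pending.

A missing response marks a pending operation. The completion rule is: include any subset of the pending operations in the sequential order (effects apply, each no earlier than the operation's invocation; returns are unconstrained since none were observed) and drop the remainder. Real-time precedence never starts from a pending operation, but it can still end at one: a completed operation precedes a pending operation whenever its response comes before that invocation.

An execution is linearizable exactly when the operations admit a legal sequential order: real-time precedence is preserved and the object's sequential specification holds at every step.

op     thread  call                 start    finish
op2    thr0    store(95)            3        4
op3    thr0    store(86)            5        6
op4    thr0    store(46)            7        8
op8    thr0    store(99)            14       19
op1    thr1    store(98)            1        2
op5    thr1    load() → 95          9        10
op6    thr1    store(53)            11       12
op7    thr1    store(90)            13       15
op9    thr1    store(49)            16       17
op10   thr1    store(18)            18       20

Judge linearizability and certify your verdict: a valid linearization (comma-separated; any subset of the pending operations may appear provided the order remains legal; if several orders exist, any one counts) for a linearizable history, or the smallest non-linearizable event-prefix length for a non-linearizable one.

not linearizable — minimal violating prefix: 10 events

prefix check: 1..9 passes, 1..10 fails once op5's time-10 response joins
exhaustive check: the 5 completed register ops admit one real-time order; illegal
for example op1, op2, op3, op4, op5 fails at step 5: op5 load() → 95 is not legal there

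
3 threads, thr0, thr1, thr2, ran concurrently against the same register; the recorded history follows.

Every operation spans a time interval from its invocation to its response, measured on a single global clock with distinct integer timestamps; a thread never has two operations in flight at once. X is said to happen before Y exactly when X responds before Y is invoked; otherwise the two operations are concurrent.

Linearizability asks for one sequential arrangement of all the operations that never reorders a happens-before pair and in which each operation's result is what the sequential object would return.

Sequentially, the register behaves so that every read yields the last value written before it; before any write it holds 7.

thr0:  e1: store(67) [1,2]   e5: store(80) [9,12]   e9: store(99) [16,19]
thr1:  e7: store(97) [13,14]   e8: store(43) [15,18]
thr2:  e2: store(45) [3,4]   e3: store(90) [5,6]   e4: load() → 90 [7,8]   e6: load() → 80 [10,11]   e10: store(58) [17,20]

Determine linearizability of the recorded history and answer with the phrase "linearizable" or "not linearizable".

witness order: e1, e2, e3, e4, e5, e6, e7, e8, e9, e10
step 1: e1 store(67) — value 67
step 2: e2 store(45) — value 45
step 3: e3 store(90) — value 90
step 4: e4 load() → 90 — value 90
step 5: e5 store(80) — value 80
step 6: e6 load() → 80 — value 80
step 7: e7 store(97) — value 97
step 8: e8 store(43) — value 43
step 9: e9 store(99) — value 99
step 10: e10 store(58) — value 58

linearizable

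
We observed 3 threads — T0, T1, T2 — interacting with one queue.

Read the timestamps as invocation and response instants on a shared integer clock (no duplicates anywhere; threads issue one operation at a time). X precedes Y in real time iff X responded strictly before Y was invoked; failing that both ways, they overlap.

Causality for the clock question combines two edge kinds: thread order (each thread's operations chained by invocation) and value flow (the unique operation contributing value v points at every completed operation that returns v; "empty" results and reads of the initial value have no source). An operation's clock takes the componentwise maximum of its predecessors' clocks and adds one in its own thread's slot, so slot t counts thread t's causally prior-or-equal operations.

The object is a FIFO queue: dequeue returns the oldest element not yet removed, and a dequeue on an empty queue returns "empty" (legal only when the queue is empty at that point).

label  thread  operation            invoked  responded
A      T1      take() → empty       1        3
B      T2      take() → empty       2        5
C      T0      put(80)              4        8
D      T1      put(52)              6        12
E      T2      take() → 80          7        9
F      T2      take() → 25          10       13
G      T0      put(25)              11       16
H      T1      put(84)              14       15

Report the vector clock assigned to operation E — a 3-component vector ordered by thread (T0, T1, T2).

(1, 0, 2)

B, invoked 2, has no incoming edges; only T2's bump applies → (0, 0, 1)
A, invoked 1, has no incoming edges; only T1's bump applies → (0, 1, 0)
C, invoked 4, has no incoming edges; only T0's bump applies → (1, 0, 0)
VC(D, invoked at 6): max of VC(A)=(0, 1, 0), then +1 on thread T1 → (0, 2, 0)
VC(G, invoked at 11): max of VC(C)=(1, 0, 0), then +1 on thread T0 → (2, 0, 0)
VC(H, invoked at 14): max of VC(D)=(0, 2, 0), then +1 on thread T1 → (0, 3, 0)
VC(E, invoked at 7): max of VC(B)=(0, 0, 1), VC(C)=(1, 0, 0), then +1 on thread T2 → (1, 0, 2)
VC(F, invoked at 10): max of VC(E)=(1, 0, 2), VC(G)=(2, 0, 0), then +1 on thread T2 → (2, 0, 3)
target: VC(E) = (1, 0, 2)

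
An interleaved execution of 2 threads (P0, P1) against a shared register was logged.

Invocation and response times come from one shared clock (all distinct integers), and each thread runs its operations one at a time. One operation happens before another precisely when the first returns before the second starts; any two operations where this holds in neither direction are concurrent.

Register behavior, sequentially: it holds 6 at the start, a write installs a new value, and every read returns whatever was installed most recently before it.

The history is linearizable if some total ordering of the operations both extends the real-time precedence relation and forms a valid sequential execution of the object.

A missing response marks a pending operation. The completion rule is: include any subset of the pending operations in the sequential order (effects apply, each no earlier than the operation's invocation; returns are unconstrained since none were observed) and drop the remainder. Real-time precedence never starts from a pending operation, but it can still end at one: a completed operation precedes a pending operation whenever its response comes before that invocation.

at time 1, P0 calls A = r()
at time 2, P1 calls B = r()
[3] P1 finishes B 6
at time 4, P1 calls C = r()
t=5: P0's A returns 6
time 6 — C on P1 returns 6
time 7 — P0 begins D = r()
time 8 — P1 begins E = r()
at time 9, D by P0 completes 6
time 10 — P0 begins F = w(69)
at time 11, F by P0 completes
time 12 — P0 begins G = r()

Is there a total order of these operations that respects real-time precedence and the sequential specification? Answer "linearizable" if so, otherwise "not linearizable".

linearizable

a witness: A, B, C, D, E, F
1. A r() → 6, leaving value 6
2. B r() → 6, leaving value 6
3. C r() → 6, leaving value 6
4. D r() → 6, leaving value 6
5. E r() (pending, included), leaving value 6
6. F w(69), leaving value 69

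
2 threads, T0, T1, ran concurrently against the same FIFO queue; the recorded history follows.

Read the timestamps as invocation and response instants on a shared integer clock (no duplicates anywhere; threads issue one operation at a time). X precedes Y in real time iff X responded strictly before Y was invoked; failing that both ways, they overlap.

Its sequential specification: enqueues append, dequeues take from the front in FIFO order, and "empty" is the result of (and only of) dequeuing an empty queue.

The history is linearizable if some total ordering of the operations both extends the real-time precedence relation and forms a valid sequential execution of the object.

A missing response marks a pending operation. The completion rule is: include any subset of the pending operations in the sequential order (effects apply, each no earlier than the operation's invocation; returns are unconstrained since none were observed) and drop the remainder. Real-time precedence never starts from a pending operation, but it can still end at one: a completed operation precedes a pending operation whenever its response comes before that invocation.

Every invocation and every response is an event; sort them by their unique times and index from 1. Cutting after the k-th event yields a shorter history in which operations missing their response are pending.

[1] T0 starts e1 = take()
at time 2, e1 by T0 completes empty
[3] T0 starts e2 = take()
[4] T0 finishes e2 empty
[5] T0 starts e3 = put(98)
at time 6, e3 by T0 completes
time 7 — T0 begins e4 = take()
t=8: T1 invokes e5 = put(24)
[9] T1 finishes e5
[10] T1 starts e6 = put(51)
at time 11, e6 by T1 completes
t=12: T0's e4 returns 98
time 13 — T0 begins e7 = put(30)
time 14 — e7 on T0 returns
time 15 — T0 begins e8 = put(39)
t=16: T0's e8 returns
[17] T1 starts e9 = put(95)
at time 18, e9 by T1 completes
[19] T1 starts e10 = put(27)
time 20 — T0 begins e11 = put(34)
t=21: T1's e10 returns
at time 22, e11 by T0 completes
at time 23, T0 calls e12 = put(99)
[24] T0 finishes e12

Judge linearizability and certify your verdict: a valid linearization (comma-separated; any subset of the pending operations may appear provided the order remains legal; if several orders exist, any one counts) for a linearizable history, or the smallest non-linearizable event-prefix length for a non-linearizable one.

1. e1 take() → empty, leaving queue <>
2. e2 take() → empty, leaving queue <>
3. e3 put(98), leaving queue <98>
4. e4 take() → 98, leaving queue <>
5. e5 put(24), leaving queue <24>
6. e6 put(51), leaving queue <24,51>
7. e7 put(30), leaving queue <24,51,30>
8. e8 put(39), leaving queue <24,51,30,39>
9. e9 put(95), leaving queue <24,51,30,39,95>
10. e10 put(27), leaving queue <24,51,30,39,95,27>
11. e11 put(34), leaving queue <24,51,30,39,95,27,34>
12. e12 put(99), leaving queue <24,51,30,39,95,27,34,99>

linearizable — witness: e1, e2, e3, e4, e5, e6, e7, e8, e9, e10, e11, e12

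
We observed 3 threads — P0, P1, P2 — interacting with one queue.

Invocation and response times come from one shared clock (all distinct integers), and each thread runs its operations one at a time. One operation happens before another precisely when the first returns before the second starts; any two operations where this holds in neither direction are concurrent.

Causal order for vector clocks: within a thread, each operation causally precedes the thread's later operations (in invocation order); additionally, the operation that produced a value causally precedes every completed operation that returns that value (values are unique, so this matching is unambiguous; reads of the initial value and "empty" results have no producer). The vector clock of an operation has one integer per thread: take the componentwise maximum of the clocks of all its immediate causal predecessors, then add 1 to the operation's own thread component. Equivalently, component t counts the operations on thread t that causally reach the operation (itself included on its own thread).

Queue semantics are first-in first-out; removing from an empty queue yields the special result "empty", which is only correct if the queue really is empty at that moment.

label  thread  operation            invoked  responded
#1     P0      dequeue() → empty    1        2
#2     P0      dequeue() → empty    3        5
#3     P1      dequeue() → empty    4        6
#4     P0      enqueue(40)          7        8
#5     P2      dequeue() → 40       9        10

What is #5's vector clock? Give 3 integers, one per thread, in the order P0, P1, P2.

(3, 0, 1)

#3, invoked 4, has no incoming edges; only P1's bump applies → (0, 1, 0)
#1, invoked 1, has no incoming edges; only P0's bump applies → (1, 0, 0)
merge at #2 (invoked 3): VC(#1)=(1, 0, 0), own-thread bump on P0 → (2, 0, 0)
merge at #4 (invoked 7): VC(#2)=(2, 0, 0), own-thread bump on P0 → (3, 0, 0)
merge at #5 (invoked 9): VC(#4)=(3, 0, 0), own-thread bump on P2 → (3, 0, 1)
target: VC(#5) = (3, 0, 1)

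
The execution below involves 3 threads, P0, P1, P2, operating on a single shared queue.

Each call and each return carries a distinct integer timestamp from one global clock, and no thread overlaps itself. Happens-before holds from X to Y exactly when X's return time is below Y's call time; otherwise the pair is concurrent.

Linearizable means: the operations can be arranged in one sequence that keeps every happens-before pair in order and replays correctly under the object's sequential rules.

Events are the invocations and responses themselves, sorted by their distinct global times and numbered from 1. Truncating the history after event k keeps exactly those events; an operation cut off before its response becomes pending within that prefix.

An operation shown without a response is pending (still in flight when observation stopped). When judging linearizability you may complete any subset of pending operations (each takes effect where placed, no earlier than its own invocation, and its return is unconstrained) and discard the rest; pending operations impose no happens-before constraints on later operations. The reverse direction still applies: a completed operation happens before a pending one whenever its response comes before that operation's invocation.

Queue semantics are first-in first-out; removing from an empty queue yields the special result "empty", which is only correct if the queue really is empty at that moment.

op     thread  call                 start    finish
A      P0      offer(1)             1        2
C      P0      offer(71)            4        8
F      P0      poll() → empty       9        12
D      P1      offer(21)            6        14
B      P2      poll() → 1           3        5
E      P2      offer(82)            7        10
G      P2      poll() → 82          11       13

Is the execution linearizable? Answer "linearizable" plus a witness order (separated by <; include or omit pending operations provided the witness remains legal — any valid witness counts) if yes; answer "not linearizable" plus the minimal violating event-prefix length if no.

the violation lands at event 12, F's response at time 12: events 1..11 linearize, events 1..12 do not
all 5 real-time-respecting orders fail — 5 completed queue operations, no legal replay
every completion of the 2 pending operations (D, G) was checked; none linearizes
e.g. A, B, C, E, F (pending dropped): illegal at step 5, since F poll() → empty cannot apply there
e.g. A, B, C, F, E (pending dropped): illegal at step 4, since F poll() → empty cannot apply there

not linearizable — minimal violating prefix: 12 events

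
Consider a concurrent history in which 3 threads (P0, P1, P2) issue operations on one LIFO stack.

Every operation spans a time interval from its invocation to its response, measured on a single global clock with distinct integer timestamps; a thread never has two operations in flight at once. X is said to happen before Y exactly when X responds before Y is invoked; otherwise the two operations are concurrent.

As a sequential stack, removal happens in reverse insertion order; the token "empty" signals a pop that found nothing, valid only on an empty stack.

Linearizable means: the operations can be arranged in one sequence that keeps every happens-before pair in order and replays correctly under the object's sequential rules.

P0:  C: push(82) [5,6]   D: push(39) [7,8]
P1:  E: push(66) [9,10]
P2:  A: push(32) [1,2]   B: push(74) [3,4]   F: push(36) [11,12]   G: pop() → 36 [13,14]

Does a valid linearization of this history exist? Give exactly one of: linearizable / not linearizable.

one valid linearization: A, B, C, D, E, F, G
step 1: A push(32) — stack <32>
step 2: B push(74) — stack <32,74>
step 3: C push(82) — stack <32,74,82>
step 4: D push(39) — stack <32,74,82,39>
step 5: E push(66) — stack <32,74,82,39,66>
step 6: F push(36) — stack <32,74,82,39,66,36>
step 7: G pop() → 36 — stack <32,74,82,39,66>

linearizable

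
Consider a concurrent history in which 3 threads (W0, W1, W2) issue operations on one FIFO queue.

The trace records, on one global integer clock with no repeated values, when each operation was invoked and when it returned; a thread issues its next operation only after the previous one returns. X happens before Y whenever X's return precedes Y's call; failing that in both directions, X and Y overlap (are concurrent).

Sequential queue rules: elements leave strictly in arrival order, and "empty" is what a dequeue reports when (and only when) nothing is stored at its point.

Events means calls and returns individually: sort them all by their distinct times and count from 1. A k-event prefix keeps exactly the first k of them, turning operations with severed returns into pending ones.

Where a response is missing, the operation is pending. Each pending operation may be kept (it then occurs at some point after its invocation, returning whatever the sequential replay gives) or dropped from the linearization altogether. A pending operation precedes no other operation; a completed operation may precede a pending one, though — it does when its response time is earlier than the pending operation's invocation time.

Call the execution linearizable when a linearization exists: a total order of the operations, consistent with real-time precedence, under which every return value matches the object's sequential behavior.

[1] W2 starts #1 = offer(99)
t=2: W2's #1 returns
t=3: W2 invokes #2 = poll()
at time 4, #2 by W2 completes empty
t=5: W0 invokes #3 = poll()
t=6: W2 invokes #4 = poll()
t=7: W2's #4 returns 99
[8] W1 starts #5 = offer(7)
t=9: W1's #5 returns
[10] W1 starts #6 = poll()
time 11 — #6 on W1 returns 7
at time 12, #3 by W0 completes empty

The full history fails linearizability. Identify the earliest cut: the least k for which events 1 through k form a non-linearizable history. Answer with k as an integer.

events 1..3 are linearizable, e.g. via #1:
after step 1 (#1 offer(99)): queue <99>
once event 4 joins (#2's response, time 4), exhaustive search finds no witness
for example #1, #2 fails at step 2: #2 poll() → empty is not legal there

4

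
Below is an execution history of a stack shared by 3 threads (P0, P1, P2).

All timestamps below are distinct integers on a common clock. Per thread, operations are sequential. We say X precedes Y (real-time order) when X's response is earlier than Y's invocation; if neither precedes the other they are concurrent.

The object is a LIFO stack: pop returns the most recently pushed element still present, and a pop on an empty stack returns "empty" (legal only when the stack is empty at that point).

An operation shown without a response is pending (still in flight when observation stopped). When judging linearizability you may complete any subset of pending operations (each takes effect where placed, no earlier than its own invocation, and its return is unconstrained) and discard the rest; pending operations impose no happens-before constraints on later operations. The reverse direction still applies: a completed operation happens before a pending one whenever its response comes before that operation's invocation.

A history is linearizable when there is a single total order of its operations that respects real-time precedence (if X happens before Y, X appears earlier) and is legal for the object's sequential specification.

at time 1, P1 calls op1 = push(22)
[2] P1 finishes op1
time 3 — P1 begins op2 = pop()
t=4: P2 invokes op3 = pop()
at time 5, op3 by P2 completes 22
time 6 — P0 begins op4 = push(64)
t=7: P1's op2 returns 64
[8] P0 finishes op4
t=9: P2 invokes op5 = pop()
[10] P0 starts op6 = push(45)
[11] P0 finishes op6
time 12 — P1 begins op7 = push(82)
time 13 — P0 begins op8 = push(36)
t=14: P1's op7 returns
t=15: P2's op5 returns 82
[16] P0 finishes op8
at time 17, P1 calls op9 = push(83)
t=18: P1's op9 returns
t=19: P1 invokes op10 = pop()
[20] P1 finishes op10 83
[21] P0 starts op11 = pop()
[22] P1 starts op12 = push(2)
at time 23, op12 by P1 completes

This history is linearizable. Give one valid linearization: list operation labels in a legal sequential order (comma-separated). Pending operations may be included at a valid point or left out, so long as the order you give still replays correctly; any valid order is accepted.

after step 1 (op1 push(22)): stack <22>
after step 2 (op3 pop() → 22): stack <>
after step 3 (op4 push(64)): stack <64>
after step 4 (op2 pop() → 64): stack <>
after step 5 (op6 push(45)): stack <45>
after step 6 (op7 push(82)): stack <45,82>
after step 7 (op5 pop() → 82): stack <45>
after step 8 (op8 push(36)): stack <45,36>
after step 9 (op9 push(83)): stack <45,36,83>
after step 10 (op10 pop() → 83): stack <45,36>
after step 11 (op11 pop() (pending, included)): stack <45>
after step 12 (op12 push(2)): stack <45,2>

op1, op3, op4, op2, op6, op7, op5, op8, op9, op10, op11, op12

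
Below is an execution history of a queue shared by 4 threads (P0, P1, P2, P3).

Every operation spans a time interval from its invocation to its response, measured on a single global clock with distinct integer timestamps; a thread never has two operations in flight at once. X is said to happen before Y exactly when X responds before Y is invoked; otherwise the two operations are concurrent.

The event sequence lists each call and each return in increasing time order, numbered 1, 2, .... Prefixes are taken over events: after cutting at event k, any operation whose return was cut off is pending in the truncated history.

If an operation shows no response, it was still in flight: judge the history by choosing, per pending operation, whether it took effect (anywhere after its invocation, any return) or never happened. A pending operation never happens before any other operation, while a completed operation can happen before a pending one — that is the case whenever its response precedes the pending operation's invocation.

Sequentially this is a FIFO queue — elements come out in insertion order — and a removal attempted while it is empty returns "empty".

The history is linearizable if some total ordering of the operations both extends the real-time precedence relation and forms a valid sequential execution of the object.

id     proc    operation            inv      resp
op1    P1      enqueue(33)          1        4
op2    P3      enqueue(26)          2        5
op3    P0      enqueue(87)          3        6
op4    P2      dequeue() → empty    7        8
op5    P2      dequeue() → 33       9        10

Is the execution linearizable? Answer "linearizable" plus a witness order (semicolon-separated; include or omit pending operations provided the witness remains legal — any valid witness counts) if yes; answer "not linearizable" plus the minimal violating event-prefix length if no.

the violation lands at event 8, op4's response at time 8: events 1..7 linearize, events 1..8 do not
real-time-consistent orders of the 4 completed operations: 6 — all fail the queue replay
e.g. op1, op2, op3, op4: illegal at step 4, since op4 dequeue() → empty cannot apply there
e.g. op1, op3, op2, op4: illegal at step 4, since op4 dequeue() → empty cannot apply there

not linearizable — minimal violating prefix: 8 events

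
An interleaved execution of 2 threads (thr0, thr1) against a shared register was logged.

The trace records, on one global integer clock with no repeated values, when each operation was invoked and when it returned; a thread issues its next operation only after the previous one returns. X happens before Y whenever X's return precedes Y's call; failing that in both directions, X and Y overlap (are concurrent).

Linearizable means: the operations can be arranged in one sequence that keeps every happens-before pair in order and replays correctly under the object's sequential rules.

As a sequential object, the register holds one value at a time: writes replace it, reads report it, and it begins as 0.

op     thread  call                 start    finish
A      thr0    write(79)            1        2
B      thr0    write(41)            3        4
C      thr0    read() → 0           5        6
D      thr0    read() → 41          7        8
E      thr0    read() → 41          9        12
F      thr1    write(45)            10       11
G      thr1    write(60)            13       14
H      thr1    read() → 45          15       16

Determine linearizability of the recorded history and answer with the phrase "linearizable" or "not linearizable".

not linearizable

through event 5 a valid linearization exists; event 6 (C responding at time 6) ends that
exhaustive check: the 3 completed register ops admit one real-time order; illegal
one such order, A, B, C, breaks at step 3 where C read() → 0 is illegal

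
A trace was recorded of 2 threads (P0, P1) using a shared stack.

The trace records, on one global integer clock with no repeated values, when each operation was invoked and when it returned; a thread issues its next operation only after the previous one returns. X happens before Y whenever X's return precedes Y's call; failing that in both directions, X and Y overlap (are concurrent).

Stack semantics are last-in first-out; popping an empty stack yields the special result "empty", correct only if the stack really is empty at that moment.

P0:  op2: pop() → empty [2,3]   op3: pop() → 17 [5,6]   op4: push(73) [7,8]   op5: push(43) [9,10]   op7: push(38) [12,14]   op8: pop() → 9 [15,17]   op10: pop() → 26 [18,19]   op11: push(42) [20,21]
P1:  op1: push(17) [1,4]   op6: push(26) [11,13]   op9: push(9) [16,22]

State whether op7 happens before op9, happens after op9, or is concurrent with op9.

before

op7 spans [12,14], op9 spans [16,22]
resp(op7)=14 < inv(op9)=16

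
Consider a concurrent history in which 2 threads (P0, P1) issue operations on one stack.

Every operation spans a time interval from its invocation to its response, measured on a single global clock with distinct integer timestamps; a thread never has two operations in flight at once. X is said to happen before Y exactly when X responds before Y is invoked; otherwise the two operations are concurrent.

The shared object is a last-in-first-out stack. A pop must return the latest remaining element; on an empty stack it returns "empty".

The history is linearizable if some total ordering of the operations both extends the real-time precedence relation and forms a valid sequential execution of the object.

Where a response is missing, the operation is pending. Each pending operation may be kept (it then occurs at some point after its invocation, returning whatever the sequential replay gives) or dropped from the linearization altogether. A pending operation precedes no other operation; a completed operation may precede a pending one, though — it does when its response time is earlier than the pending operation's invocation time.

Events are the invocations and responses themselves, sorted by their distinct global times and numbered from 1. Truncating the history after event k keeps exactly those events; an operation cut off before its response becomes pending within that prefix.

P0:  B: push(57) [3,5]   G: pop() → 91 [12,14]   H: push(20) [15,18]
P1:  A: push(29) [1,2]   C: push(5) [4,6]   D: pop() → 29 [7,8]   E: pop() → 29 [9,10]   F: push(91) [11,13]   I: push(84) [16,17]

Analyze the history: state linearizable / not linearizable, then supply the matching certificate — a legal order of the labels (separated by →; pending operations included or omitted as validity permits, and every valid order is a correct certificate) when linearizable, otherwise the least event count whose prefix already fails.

through event 7 a valid linearization exists; event 8 (D responding at time 8) ends that
every one of the 2 real-time-consistent orders over 4 completed stack ops fails the sequential spec
for example A, B, C, D fails at step 4: D pop() → 29 is not legal there
for example A, C, B, D fails at step 4: D pop() → 29 is not legal there

not linearizable — minimal violating prefix: 8 events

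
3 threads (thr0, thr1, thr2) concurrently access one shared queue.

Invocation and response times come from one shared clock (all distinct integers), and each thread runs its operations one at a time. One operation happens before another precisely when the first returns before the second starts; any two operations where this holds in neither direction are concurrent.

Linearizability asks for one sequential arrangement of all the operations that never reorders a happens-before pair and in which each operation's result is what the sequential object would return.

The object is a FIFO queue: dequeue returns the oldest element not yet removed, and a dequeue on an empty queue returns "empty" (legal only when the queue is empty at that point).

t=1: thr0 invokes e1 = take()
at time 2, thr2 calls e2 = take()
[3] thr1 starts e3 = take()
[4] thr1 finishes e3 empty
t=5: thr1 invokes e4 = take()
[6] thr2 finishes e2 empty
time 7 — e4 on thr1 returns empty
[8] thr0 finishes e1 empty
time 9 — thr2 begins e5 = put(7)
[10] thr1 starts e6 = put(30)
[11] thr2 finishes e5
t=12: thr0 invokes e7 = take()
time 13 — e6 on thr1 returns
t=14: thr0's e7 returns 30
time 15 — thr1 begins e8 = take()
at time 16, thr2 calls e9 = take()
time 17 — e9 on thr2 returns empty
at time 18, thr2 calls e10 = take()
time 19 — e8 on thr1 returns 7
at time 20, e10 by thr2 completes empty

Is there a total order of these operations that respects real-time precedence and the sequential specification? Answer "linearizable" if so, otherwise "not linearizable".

one valid linearization: e1, e2, e3, e4, e6, e5, e7, e8, e9, e10
1. e1 take() → empty, leaving queue <>
2. e2 take() → empty, leaving queue <>
3. e3 take() → empty, leaving queue <>
4. e4 take() → empty, leaving queue <>
5. e6 put(30), leaving queue <30>
6. e5 put(7), leaving queue <30,7>
7. e7 take() → 30, leaving queue <7>
8. e8 take() → 7, leaving queue <>
9. e9 take() → empty, leaving queue <>
10. e10 take() → empty, leaving queue <>

linearizable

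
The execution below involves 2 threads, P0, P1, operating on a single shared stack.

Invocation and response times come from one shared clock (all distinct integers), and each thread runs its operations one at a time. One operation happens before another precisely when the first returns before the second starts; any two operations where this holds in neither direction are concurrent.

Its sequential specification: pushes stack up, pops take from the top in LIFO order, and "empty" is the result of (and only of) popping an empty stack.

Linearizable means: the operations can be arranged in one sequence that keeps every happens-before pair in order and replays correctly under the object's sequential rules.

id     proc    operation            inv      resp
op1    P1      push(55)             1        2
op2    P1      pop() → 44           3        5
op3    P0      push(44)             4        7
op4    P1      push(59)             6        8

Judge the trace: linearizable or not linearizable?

linearizable

one valid linearization: op1, op3, op2, op4
1. op1 push(55), leaving stack <55>
2. op3 push(44), leaving stack <55,44>
3. op2 pop() → 44, leaving stack <55>
4. op4 push(59), leaving stack <55,59>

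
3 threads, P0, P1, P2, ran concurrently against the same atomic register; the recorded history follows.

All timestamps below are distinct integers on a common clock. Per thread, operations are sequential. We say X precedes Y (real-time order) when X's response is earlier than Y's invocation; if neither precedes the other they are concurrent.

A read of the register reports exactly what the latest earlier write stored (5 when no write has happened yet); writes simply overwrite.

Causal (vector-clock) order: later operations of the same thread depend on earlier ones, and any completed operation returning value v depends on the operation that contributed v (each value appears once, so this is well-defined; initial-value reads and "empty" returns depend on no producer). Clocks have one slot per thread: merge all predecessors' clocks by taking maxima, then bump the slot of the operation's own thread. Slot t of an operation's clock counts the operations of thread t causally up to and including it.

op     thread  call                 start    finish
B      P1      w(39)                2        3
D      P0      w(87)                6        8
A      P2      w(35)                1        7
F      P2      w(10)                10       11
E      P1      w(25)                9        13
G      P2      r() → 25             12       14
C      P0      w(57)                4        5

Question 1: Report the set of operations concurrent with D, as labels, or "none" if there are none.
Answer: A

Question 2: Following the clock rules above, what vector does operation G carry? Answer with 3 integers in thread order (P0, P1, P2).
Answer: (0, 2, 3)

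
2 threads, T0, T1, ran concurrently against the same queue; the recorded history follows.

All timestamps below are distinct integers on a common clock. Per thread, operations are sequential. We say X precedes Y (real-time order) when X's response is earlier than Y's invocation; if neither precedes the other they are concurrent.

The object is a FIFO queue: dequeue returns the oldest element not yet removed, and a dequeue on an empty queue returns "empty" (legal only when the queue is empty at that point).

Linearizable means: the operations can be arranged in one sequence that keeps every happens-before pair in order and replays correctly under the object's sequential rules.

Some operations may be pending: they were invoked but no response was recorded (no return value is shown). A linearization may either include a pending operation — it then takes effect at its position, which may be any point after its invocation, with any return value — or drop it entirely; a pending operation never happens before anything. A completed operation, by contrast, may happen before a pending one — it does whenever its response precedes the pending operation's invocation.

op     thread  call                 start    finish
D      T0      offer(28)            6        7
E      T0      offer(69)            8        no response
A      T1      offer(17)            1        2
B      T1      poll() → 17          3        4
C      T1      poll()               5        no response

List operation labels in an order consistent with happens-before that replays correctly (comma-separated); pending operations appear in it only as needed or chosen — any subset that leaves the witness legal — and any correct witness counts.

step 1: A offer(17) — queue <17>
step 2: B poll() → 17 — queue <>
step 3: C poll() (pending, included) — queue <>
step 4: D offer(28) — queue <28>

A, B, C, D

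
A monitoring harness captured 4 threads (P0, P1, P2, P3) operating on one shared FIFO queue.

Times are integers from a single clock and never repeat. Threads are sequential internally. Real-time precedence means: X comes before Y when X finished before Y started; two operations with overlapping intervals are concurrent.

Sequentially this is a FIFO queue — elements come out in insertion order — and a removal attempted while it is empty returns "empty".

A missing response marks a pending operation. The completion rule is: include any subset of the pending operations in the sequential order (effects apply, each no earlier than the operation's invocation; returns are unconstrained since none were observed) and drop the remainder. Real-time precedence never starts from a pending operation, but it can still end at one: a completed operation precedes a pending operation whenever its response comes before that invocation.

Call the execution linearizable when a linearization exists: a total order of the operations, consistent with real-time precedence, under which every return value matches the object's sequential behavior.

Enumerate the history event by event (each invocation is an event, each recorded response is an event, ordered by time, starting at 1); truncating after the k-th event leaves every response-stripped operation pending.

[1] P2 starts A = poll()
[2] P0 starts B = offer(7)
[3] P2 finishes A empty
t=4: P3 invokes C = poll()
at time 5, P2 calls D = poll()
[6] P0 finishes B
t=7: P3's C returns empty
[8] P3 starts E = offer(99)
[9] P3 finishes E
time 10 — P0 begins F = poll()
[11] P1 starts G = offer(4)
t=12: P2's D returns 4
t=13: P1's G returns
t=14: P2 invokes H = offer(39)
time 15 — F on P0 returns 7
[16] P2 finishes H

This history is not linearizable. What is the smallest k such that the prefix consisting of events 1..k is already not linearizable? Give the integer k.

one valid order for events 1..11 is A, B, D, C, E:
1. A poll() → empty, leaving queue <>
2. B offer(7), leaving queue <7>
3. D poll() (pending, included), leaving queue <>
4. C poll() → empty, leaving queue <>
5. E offer(99), leaving queue <99>
with event 12 included (D responding at time 12), all real-time-consistent orders fail
including or dropping the 2 pending operations (F, G) in any combination fails
for example A, B, C, D, E (pending dropped) fails at step 3: C poll() → empty is not legal there
for example A, B, C, E, D (pending dropped) fails at step 3: C poll() → empty is not legal there

12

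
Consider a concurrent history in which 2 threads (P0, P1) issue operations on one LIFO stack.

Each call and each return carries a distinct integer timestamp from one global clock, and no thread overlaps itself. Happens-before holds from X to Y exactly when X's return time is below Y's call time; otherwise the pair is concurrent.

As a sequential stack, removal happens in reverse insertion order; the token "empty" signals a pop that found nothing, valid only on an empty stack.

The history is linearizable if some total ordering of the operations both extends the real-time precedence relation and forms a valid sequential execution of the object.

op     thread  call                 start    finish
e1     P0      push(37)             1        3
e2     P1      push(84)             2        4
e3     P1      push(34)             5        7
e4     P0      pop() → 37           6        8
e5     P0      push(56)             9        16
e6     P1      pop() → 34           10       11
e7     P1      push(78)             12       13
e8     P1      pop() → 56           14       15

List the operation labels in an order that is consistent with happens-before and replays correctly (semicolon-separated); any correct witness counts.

step 1: e2 push(84) — stack <84>
step 2: e1 push(37) — stack <84,37>
step 3: e4 pop() → 37 — stack <84>
step 4: e3 push(34) — stack <84,34>
step 5: e6 pop() → 34 — stack <84>
step 6: e7 push(78) — stack <84,78>
step 7: e5 push(56) — stack <84,78,56>
step 8: e8 pop() → 56 — stack <84,78>

e2; e1; e4; e3; e6; e7; e5; e8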